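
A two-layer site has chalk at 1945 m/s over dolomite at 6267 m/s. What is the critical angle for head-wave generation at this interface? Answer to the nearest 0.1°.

18.1°

At critical incidence the refracted ray runs along the interface (θ₂ = 90°), so sin θ_c = V₁/V₂.
θ_c = arcsin(1945/6267) = arcsin 0.3104 = 18.08°.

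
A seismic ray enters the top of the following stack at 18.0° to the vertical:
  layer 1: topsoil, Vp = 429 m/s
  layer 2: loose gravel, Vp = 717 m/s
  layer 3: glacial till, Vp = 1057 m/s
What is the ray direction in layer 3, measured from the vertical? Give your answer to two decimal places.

49.59°

Ray parameter p = sin 18.0° / 429 = 7.2032e-04 s/m.
sin θ_3 = p·V_3 = 7.2032e-04 × 1057 = 0.7614.
θ_3 = 49.59° from the vertical.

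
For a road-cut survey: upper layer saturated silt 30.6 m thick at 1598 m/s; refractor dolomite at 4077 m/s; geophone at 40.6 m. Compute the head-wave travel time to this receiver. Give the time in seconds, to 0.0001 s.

θ_c = arcsin(V₁/V₂) = arcsin(1598/4077) = 23.08°, cos θ_c = 0.9200.
Intercept time tᵢ = 2h cos θ_c / V₁ = 2·30.6·0.9200/1598 = 0.03523 s.
t = x/V₂ + tᵢ = 40.6/4077 + 0.03523 = 0.04519 s.

0.0452 s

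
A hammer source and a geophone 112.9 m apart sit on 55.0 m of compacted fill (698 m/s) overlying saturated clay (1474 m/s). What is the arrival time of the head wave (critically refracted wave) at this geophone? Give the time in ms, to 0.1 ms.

t = x/V₂ + 2h·√(V₂²−V₁²)/(V₁V₂).
√(V₂²−V₁²) = √(1474²−698²) = 1298.3 m/s; delay term = 2·55.0·1298.3/(698·1474) = 0.13880 s.
t = 112.9/1474 + 0.13880 = 0.21540 s.

215.4 ms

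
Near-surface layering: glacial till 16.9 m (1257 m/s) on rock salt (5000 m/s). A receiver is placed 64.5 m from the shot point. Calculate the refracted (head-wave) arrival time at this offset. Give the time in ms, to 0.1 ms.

38.9 ms

θ_c = arcsin(V₁/V₂) = arcsin(1257/5000) = 14.56°, cos θ_c = 0.9679.
Intercept time tᵢ = 2h cos θ_c / V₁ = 2·16.9·0.9679/1257 = 0.02603 s.
t = x/V₂ + tᵢ = 64.5/5000 + 0.02603 = 0.03893 s.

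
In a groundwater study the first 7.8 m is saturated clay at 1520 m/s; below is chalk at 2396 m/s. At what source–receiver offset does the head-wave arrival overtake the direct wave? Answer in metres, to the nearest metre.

x_cross = 2h·√((V₂+V₁)/(V₂−V₁)).
(V₂+V₁)/(V₂−V₁) = (2396+1520)/(2396−1520) = 4.4703; √ = 2.1143.
x_cross = 2·7.8·2.1143 = 32.98 m.

33 m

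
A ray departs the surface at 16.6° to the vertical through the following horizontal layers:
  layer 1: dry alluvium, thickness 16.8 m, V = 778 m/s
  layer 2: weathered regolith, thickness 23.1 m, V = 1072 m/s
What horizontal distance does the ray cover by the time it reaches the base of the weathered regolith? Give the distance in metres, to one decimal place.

p = sin θ₁/V₁ = sin 16.6°/778 = 3.6721e-04 s/m is conserved through the stack.
Layer 1: θ = 16.60°; offset = 16.8·tan 16.60° = 5.008 m.
Layer 2: sin θ = p·1072 = 0.3936 → θ = 23.18°; offset = 23.1·tan 23.18° = 9.892 m.
Summing the layer offsets gives 14.900 m.

14.9 m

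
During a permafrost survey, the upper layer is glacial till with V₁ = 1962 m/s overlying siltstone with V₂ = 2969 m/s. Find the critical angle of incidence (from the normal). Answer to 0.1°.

41.4°

At critical incidence the refracted ray runs along the interface (θ₂ = 90°), so sin θ_c = V₁/V₂.
θ_c = arcsin(1962/2969) = arcsin 0.6608 = 41.36°.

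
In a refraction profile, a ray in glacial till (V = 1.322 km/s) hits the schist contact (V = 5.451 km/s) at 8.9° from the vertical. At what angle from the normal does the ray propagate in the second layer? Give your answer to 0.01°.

39.64°

sin θ₁/V₁ = sin θ₂/V₂ ⇒ sin θ₂ = 5.451·sin 8.9°/1.322 = 5.451·0.1547/1.322 = 0.6379.
θ₂ = sin⁻¹(0.6379) = 39.64° (from vertical).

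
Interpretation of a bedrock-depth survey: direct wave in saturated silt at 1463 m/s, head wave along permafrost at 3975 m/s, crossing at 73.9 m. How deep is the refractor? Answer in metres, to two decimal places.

25.11 m

x_cross = 2h·√((V₂+V₁)/(V₂−V₁)) → h = x_cross / (2·√((V₂+V₁)/(V₂−V₁))).
√((V₂+V₁)/(V₂−V₁)) = √((3975+1463)/(3975−1463)) = 1.4713.
h = 73.9 / (2·1.4713) = 25.11 m.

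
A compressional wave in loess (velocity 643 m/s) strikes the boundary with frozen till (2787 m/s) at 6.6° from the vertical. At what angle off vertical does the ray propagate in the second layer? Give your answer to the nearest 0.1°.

29.9°

sin θ₁/V₁ = sin θ₂/V₂ ⇒ sin θ₂ = 2787·sin 6.6°/643 = 2787·0.1149/643 = 0.4982.
θ₂ = sin⁻¹(0.4982) = 29.88° (from vertical).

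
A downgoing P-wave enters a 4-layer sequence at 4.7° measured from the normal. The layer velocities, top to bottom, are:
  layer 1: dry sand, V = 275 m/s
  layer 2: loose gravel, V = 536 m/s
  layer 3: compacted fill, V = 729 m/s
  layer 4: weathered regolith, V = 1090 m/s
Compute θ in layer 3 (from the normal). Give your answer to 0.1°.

12.5°

Snell's law across each interface conserves sin θ / V, so sin θ_3 = V_3·sin θ₁/V₁.
sin θ_3 = 729 × sin 4.7° / 275 = 0.2172.
θ_3 = 12.55° from the vertical.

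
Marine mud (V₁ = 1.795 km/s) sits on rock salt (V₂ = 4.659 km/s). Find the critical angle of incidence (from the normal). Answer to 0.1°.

At critical incidence the refracted ray runs along the interface (θ₂ = 90°), so sin θ_c = V₁/V₂.
θ_c = arcsin(1.795/4.659) = arcsin 0.3853 = 22.66°.

22.7°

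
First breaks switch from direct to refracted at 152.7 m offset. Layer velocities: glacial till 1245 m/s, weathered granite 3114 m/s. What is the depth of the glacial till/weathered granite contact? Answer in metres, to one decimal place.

50.0 m

x_cross = 2h·√((V₂+V₁)/(V₂−V₁)) → h = x_cross / (2·√((V₂+V₁)/(V₂−V₁))).
√((V₂+V₁)/(V₂−V₁)) = √((3114+1245)/(3114−1245)) = 1.5272.
h = 152.7 / (2·1.5272) = 49.99 m.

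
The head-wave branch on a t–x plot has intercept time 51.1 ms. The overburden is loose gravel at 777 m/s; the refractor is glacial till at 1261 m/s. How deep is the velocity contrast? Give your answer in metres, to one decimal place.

25.2 m

θ_c = arcsin(777/1261) = 38.04°; cos θ_c = 0.7876.
tᵢ = 2h cos θ_c/V₁ ⇒ h = tᵢ·V₁/(2 cos θ_c) = 0.0511·777/(2·0.7876) = 25.21 m.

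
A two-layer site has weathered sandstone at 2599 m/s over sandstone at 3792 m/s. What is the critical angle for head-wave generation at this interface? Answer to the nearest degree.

Critical incidence: sin θ_c = V₁/V₂ = 2599/3792 = 0.6854.
θ_c = arcsin 0.6854 = 43.27°.

43°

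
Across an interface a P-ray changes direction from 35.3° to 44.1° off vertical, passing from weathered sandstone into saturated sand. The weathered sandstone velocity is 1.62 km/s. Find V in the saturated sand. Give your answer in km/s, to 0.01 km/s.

Snell's law: sin 35.3°/V₁ = sin 44.1°/V₂.
V₂ = V₁·sin 44.1°/sin 35.3° = 1.62 × 1.2043 = 1.95 km/s.

1.95 km/s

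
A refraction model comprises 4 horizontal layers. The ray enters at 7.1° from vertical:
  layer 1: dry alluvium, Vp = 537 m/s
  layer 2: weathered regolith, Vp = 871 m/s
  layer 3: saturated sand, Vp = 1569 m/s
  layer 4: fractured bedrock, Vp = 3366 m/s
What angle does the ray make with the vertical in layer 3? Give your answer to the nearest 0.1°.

21.2°

Snell's law across each interface conserves sin θ / V, so sin θ_3 = V_3·sin θ₁/V₁.
sin θ_3 = 1569 × sin 7.1° / 537 = 0.3611.
θ_3 = 21.17° from the vertical.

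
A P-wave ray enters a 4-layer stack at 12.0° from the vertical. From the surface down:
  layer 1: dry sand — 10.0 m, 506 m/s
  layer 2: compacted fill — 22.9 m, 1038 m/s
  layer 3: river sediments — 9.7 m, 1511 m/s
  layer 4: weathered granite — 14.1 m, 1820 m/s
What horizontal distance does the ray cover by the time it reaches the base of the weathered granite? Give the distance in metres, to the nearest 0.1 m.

Apply Snell's law at each interface; in layer i the horizontal offset is hᵢ·tan θᵢ.
Layer 1: θ = 12.00°; offset = 10.0·tan 12.00° = 2.126 m.
Layer 2: sin θ = 1038·sin 12.0°/506 = 0.4265, θ = 25.25°; offset = 22.9·tan 25.25° = 10.798 m.
Layer 3: sin θ = 1511·sin 12.0°/506 = 0.6209, θ = 38.38°; offset = 9.7·tan 38.38° = 7.682 m.
Layer 4: sin θ = 1820·sin 12.0°/506 = 0.7478, θ = 48.40°; offset = 14.1·tan 48.40° = 15.882 m.
Summing the layer offsets gives 36.489 m.

36.5 m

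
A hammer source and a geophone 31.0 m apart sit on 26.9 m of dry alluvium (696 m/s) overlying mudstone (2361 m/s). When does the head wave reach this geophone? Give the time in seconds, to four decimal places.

0.0870 s

t = x/V₂ + 2h·√(V₂²−V₁²)/(V₁V₂).
√(V₂²−V₁²) = √(2361²−696²) = 2256.1 m/s; delay term = 2·26.9·2256.1/(696·2361) = 0.07386 s.
t = 31.0/2361 + 0.07386 = 0.08699 s.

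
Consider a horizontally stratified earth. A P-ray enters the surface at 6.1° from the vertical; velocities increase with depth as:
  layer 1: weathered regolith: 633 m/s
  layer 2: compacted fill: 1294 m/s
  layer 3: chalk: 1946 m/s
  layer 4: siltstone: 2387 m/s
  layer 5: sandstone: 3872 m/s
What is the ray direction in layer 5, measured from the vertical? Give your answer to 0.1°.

40.5°

Snell's law across each interface conserves sin θ / V, so sin θ_5 = V_5·sin θ₁/V₁.
sin θ_5 = 3872 × sin 6.1° / 633 = 0.6500.
θ_5 = 40.54° from the vertical.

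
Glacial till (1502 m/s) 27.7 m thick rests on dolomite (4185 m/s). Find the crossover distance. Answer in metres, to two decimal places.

80.66 m

θ_c = arcsin(1502/4185) = 21.03°, so cos θ_c = 0.9334 and tᵢ = 2h cos θ_c/V₁ = 0.0344 s.
At crossover x/V₁ = x/V₂ + tᵢ ⇒ x = tᵢ/(1/V₁ − 1/V₂) = 0.03443/(6.6578e-04 − 2.3895e-04) = 80.66 m.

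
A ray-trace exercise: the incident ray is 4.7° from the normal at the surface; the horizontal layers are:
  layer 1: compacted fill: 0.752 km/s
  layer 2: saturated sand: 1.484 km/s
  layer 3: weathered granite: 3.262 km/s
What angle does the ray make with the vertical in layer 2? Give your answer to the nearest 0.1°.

9.3°

Ray parameter p = sin 4.7° / 0.752 = 1.0896e-01 s/km.
sin θ_2 = p·V_2 = 1.0896e-01 × 1.484 = 0.1617.
θ_2 = arcsin 0.1617 = 9.31°.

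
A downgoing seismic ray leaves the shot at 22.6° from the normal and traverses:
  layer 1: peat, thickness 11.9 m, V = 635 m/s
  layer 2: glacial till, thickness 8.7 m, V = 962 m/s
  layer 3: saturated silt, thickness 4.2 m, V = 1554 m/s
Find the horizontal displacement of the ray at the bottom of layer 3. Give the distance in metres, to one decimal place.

Ray parameter p = sin 22.6° / 635 m/s = 6.0519e-04 s/m.
Layer 1: θ = 22.60°; offset = 11.9·tan 22.60° = 4.953 m.
Layer 2: sin θ = p·962 = 0.5822 → θ = 35.60°; offset = 8.7·tan 35.60° = 6.230 m.
Layer 3: sin θ = p·1554 = 0.9405 → θ = 70.13°; offset = 4.2·tan 70.13° = 11.621 m.
Summing the layer offsets gives 22.804 m.

22.8 m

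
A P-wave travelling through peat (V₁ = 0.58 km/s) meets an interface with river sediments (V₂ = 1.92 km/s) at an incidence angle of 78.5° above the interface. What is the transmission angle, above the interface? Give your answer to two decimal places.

Convert to the normal: θ₁ = 90° − 78.5° = 11.5°.
Snell's law: sin θ₂ = (V₂/V₁)·sin θ₁ = (1.92/0.58)·sin 11.5° = 0.6600.
θ₂ = arcsin 0.6600 = 41.30° from the normal.
From the interface: 90° − 41.30° = 48.70°.

48.70°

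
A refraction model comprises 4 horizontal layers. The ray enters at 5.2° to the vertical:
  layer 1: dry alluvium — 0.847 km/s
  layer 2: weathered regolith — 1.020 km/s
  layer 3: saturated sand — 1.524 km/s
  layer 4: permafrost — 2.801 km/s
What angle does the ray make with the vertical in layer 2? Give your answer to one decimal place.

6.3°

Snell's law across each interface conserves sin θ / V, so sin θ_2 = V_2·sin θ₁/V₁.
sin θ_2 = 1.020 × sin 5.2° / 0.847 = 0.1091.
θ_2 = 6.27° from the vertical.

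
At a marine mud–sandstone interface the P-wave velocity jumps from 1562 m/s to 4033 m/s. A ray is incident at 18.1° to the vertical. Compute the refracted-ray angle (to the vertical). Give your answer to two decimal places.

sin θ₁/V₁ = sin θ₂/V₂ ⇒ sin θ₂ = 4033·sin 18.1°/1562 = 4033·0.3107/1562 = 0.8021.
θ₂ = arcsin 0.8021 = 53.34° from the normal.

53.34°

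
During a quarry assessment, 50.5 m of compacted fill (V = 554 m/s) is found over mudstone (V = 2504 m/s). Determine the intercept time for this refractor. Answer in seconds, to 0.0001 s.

θ_c = arcsin(V₁/V₂) = arcsin(554/2504) = 12.78°; cos θ_c = 0.9752.
tᵢ = 2h·cos θ_c / V₁ = 2·50.5·0.9752 / 554 = 0.17779 s.

0.1778 s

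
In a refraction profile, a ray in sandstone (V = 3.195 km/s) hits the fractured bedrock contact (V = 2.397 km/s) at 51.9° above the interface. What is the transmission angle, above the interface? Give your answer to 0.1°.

62.4°

Convert to the normal: θ₁ = 90° − 51.9° = 38.1°.
sin θ₁/V₁ = sin θ₂/V₂ ⇒ sin θ₂ = 2.397·sin 38.1°/3.195 = 2.397·0.6170/3.195 = 0.4629.
θ₂ = sin⁻¹(0.4629) = 27.58° (from vertical).
From the interface: 90° − 27.58° = 62.42°.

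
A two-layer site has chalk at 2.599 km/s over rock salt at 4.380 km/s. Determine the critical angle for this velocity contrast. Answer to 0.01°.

At critical incidence the refracted ray runs along the interface (θ₂ = 90°), so sin θ_c = V₁/V₂.
θ_c = arcsin(2.599/4.380) = arcsin 0.5934 = 36.40°.

36.40°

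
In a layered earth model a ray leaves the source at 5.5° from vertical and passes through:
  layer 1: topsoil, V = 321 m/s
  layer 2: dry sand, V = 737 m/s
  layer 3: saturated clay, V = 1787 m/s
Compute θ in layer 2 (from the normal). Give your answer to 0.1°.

12.7°

Snell's law across each interface conserves sin θ / V, so sin θ_2 = V_2·sin θ₁/V₁.
sin θ_2 = 737 × sin 5.5° / 321 = 0.2201.
θ_2 = arcsin 0.2201 = 12.71°.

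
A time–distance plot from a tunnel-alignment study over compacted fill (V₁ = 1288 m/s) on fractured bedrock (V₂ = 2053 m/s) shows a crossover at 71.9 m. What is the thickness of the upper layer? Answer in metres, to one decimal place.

h = (x_cross/2)·√((V₂−V₁)/(V₂+V₁)).
(V₂−V₁)/(V₂+V₁) = (2053−1288)/(2053+1288) = 0.2290; √ = 0.4785.
h = (71.9/2)·0.4785 = 17.20 m.

17.2 m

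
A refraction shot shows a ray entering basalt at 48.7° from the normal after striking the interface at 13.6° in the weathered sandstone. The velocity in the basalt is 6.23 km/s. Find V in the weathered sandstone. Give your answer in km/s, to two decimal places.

1.95 km/s

sin 13.6° = 0.2351; sin 48.7° = 0.7513.
V₁ = V₂·(sin θ₁/sin θ₂) = 6.23·(0.2351/0.7513) = 1.95 km/s.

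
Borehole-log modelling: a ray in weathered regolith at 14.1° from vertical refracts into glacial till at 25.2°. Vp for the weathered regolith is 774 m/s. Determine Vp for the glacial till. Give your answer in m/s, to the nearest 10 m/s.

Snell's law: sin 14.1°/V₁ = sin 25.2°/V₂.
V₂ = V₁·sin 25.2°/sin 14.1° = 774 × 1.7478 = 1352.76 m/s.

1350 m/s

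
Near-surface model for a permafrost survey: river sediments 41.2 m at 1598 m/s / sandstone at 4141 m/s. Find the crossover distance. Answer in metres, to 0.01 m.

123.79 m

x_cross = 2h·√((V₂+V₁)/(V₂−V₁)).
(V₂+V₁)/(V₂−V₁) = (4141+1598)/(4141−1598) = 2.2568; √ = 1.5023.
x_cross = 2·41.2·1.5023 = 123.79 m.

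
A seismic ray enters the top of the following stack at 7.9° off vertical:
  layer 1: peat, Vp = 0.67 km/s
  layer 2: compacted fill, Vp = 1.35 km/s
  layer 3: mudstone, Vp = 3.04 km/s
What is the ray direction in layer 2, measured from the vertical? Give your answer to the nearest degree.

16°

Ray parameter p = sin 7.9° / 0.67 = 2.0514e-01 s/km.
sin θ_2 = p·V_2 = 2.0514e-01 × 1.35 = 0.2769.
θ_2 = 16.08° from the vertical.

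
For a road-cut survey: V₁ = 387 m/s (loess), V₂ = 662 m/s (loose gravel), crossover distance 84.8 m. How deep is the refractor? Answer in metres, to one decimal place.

21.7 m

x_cross = 2h·√((V₂+V₁)/(V₂−V₁)) → h = x_cross / (2·√((V₂+V₁)/(V₂−V₁))).
√((V₂+V₁)/(V₂−V₁)) = √((662+387)/(662−387)) = 1.9531.
h = 84.8 / (2·1.9531) = 21.71 m.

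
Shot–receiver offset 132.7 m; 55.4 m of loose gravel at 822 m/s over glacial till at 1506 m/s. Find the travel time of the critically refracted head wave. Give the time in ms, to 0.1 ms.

201.1 ms

t = x/V₂ + 2h·√(V₂²−V₁²)/(V₁V₂).
√(V₂²−V₁²) = √(1506²−822²) = 1261.9 m/s; delay term = 2·55.4·1261.9/(822·1506) = 0.11294 s.
t = 132.7/1506 + 0.11294 = 0.20106 s.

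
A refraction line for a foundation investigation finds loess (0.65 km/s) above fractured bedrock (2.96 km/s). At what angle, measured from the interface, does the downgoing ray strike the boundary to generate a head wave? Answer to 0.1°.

Critical incidence: sin θ_c = V₁/V₂ = 0.65/2.96 = 0.2196.
θ_c = arcsin 0.2196 = 12.69°.
Measured from the interface: 90° − 12.69° = 77.31°.

77.3°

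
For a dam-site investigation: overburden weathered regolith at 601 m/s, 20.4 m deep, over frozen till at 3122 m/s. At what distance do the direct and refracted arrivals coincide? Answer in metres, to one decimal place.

49.6 m

θ_c = arcsin(601/3122) = 11.10°, so cos θ_c = 0.9813 and tᵢ = 2h cos θ_c/V₁ = 0.0666 s.
At crossover x/V₁ = x/V₂ + tᵢ ⇒ x = tᵢ/(1/V₁ − 1/V₂) = 0.06662/(1.6639e-03 − 3.2031e-04) = 49.58 m.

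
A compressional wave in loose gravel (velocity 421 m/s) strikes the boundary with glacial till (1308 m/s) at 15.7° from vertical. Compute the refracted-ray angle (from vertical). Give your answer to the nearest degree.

57°

Snell's law: sin θ₂ = (V₂/V₁)·sin θ₁ = (1308/421)·sin 15.7° = 0.8407.
θ₂ = sin⁻¹(0.8407) = 57.22° (from vertical).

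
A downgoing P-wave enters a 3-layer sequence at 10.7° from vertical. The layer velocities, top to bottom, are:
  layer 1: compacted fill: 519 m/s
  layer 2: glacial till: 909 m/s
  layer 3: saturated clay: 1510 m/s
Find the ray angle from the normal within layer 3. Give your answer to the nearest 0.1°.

32.7°

Ray parameter p = sin 10.7° / 519 = 3.5774e-04 s/m.
sin θ_3 = p·V_3 = 3.5774e-04 × 1510 = 0.5402.
θ_3 = arcsin 0.5402 = 32.70°.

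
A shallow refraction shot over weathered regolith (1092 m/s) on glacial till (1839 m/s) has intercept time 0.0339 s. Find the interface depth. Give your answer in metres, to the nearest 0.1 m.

h = tᵢ·V₁·V₂ / (2·√(V₂²−V₁²)).
√(V₂²−V₁²) = √(1839² − 1092²) = 1479.7 m/s.
h = 0.0339 s × 1092 × 1839 / (2 × 1479.7) = 23.00 m.

23.0 m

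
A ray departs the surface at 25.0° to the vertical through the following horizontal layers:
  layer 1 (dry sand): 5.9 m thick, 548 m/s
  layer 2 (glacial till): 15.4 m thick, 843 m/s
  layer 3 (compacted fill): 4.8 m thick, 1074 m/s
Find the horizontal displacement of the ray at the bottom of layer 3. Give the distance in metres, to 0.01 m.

23.02 m

p = sin θ₁/V₁ = sin 25.0°/548 = 7.7120e-04 s/m is conserved through the stack.
Layer 1: θ = 25.00°; offset = 5.9·tan 25.00° = 2.7512 m.
Layer 2: sin θ = p·843 = 0.6501 → θ = 40.55°; offset = 15.4·tan 40.55° = 13.1765 m.
Layer 3: sin θ = p·1074 = 0.8283 → θ = 55.92°; offset = 4.8·tan 55.92° = 7.0953 m.
Summing the layer offsets gives 23.0230 m.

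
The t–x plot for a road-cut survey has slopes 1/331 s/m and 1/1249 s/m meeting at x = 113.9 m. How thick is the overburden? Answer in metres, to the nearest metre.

43 m

h = (x_cross/2)·√((V₂−V₁)/(V₂+V₁)).
(V₂−V₁)/(V₂+V₁) = (1249−331)/(1249+331) = 0.5810; √ = 0.7622.
h = (113.9/2)·0.7622 = 43.41 m.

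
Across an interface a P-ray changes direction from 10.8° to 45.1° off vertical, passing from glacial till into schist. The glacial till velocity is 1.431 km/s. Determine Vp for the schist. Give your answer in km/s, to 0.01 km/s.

5.41 km/s

sin 10.8° = 0.1874; sin 45.1° = 0.7083.
V₂ = V₁·(sin θ₂/sin θ₁) = 1.431·(0.7083/0.1874) = 5.41 km/s.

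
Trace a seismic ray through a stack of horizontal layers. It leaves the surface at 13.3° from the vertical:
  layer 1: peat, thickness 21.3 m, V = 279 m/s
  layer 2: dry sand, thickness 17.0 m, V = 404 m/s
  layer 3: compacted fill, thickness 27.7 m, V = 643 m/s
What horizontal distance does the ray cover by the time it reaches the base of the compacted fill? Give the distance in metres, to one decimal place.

Ray parameter p = sin 13.3° / 279 m/s = 8.2455e-04 s/m.
Layer 1: θ = 13.30°; offset = 21.3·tan 13.30° = 5.035 m.
Layer 2: sin θ = p·404 = 0.3331 → θ = 19.46°; offset = 17.0·tan 19.46° = 6.006 m.
Layer 3: sin θ = p·643 = 0.5302 → θ = 32.02°; offset = 27.7·tan 32.02° = 17.321 m.
Σ offsets = 28.362 m.

28.4 m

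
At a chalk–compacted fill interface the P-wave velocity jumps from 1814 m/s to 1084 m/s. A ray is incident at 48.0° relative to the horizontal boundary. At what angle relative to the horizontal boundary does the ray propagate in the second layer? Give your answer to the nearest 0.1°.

Convert to the normal: θ₁ = 90° − 48.0° = 42.0°.
sin θ₁/V₁ = sin θ₂/V₂ ⇒ sin θ₂ = 1084·sin 42.0°/1814 = 1084·0.6691/1814 = 0.3999.
θ₂ = arcsin 0.3999 = 23.57° from the normal.
From the interface: 90° − 23.57° = 66.43°.

66.4°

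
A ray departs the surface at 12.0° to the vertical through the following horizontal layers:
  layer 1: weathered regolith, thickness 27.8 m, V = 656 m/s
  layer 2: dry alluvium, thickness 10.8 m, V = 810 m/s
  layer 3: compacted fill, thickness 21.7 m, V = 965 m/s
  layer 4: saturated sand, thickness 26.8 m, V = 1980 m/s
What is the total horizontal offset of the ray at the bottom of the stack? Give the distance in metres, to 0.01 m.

Apply Snell's law at each interface; in layer i the horizontal offset is hᵢ·tan θᵢ.
Layer 1: θ = 12.00°; offset = 27.8·tan 12.00° = 5.9091 m.
Layer 2: sin θ = 810·sin 12.0°/656 = 0.2567, θ = 14.88°; offset = 10.8·tan 14.88° = 2.8687 m.
Layer 3: sin θ = 965·sin 12.0°/656 = 0.3058, θ = 17.81°; offset = 21.7·tan 17.81° = 6.9709 m.
Layer 4: sin θ = 1980·sin 12.0°/656 = 0.6275, θ = 38.87°; offset = 26.8·tan 38.87° = 21.6007 m.
Σ offsets = 37.3494 m.

37.35 m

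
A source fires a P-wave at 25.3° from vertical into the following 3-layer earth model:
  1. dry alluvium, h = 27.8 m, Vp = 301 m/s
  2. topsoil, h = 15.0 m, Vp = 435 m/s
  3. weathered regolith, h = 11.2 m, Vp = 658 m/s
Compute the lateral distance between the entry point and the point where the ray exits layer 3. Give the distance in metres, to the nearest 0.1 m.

Apply Snell's law at each interface; in layer i the horizontal offset is hᵢ·tan θᵢ.
Layer 1: θ = 25.30°; offset = 27.8·tan 25.30° = 13.141 m.
Layer 2: sin θ = 435·sin 25.3°/301 = 0.6176, θ = 38.14°; offset = 15.0·tan 38.14° = 11.779 m.
Layer 3: sin θ = 658·sin 25.3°/301 = 0.9342, θ = 69.10°; offset = 11.2·tan 69.10° = 29.335 m.
Σ offsets = 54.255 m.

54.3 m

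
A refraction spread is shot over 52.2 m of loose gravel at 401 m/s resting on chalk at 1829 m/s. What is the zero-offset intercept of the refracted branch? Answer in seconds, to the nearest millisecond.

0.254 s

tᵢ = 2h·√(V₂²−V₁²)/(V₁V₂).
√(V₂²−V₁²) = √(1829²−401²) = 1784.5 m/s.
tᵢ = 2·52.2·1784.5/(401·1829) = 0.25401 s.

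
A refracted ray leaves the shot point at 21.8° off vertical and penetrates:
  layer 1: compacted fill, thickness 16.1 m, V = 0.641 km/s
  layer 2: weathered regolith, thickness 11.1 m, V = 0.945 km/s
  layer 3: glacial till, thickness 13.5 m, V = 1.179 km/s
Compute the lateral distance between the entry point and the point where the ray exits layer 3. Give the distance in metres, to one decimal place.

26.3 m

Ray parameter p = sin 21.8° / 0.641 km/s = 5.7936e-01 s/km.
Layer 1: θ = 21.80°; offset = 16.1·tan 21.80° = 6.440 m.
Layer 2: sin θ = p·0.945 = 0.5475 → θ = 33.20°; offset = 11.1·tan 33.20° = 7.262 m.
Layer 3: sin θ = p·1.179 = 0.6831 → θ = 43.08°; offset = 13.5·tan 43.08° = 12.626 m.
Σ offsets = 26.328 m.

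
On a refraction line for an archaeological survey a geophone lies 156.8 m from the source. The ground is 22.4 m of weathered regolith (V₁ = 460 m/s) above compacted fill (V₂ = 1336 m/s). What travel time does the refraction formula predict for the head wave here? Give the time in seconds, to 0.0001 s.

0.2088 s

t = x/V₂ + 2h·√(V₂²−V₁²)/(V₁V₂).
√(V₂²−V₁²) = √(1336²−460²) = 1254.3 m/s; delay term = 2·22.4·1254.3/(460·1336) = 0.09144 s.
t = 156.8/1336 + 0.09144 = 0.20880 s.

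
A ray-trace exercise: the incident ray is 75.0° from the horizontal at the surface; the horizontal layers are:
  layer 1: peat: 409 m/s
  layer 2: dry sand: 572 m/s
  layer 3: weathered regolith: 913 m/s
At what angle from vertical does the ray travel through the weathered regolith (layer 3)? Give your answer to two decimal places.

From the normal: θ₁ = 90° − 75.0° = 15.0°.
Ray parameter p = sin 15.0° / 409 = 6.3281e-04 s/m.
sin θ_3 = p·V_3 = 6.3281e-04 × 913 = 0.5778.
θ_3 = arcsin 0.5778 = 35.29°.

35.29°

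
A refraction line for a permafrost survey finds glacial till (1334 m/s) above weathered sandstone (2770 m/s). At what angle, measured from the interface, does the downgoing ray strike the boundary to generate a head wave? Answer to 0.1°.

61.2°

Critical incidence: sin θ_c = V₁/V₂ = 1334/2770 = 0.4816.
θ_c = arcsin 0.4816 = 28.79°.
Measured from the interface: 90° − 28.79° = 61.21°.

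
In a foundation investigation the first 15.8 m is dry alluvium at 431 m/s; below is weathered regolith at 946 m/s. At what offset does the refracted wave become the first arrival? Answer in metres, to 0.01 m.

51.67 m

x_cross = 2h·√((V₂+V₁)/(V₂−V₁)).
(V₂+V₁)/(V₂−V₁) = (946+431)/(946−431) = 2.6738; √ = 1.6352.
x_cross = 2·15.8·1.6352 = 51.67 m.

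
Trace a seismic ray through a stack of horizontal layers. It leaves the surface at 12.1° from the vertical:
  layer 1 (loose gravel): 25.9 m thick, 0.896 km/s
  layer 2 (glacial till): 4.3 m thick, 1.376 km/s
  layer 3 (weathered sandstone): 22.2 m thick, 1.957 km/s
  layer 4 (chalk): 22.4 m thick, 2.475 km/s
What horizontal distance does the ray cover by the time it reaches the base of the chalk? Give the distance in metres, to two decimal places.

34.36 m

Apply Snell's law at each interface; in layer i the horizontal offset is hᵢ·tan θᵢ.
Layer 1: θ = 12.10°; offset = 25.9·tan 12.10° = 5.5525 m.
Layer 2: sin θ = 1.376·sin 12.1°/0.896 = 0.3219, θ = 18.78°; offset = 4.3·tan 18.78° = 1.4621 m.
Layer 3: sin θ = 1.957·sin 12.1°/0.896 = 0.4578, θ = 27.25°; offset = 22.2·tan 27.25° = 11.4326 m.
Layer 4: sin θ = 2.475·sin 12.1°/0.896 = 0.5790, θ = 35.38°; offset = 22.4·tan 35.38° = 15.9082 m.
Summing the layer offsets gives 34.3554 m.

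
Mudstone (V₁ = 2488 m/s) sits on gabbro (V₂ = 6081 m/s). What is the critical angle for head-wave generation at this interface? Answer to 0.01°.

At critical incidence the refracted ray runs along the interface (θ₂ = 90°), so sin θ_c = V₁/V₂.
θ_c = arcsin(2488/6081) = arcsin 0.4091 = 24.15°.

24.15°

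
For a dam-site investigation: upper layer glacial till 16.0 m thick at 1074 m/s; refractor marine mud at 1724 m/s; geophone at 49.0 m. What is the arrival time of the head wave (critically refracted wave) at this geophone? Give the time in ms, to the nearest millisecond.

52 ms

t = x/V₂ + 2h·√(V₂²−V₁²)/(V₁V₂).
√(V₂²−V₁²) = √(1724²−1074²) = 1348.6 m/s; delay term = 2·16.0·1348.6/(1074·1724) = 0.02331 s.
t = 49.0/1724 + 0.02331 = 0.05173 s.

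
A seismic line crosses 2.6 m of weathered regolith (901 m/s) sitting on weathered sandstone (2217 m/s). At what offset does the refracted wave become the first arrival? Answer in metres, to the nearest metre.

x_cross = 2h·√((V₂+V₁)/(V₂−V₁)).
(V₂+V₁)/(V₂−V₁) = (2217+901)/(2217−901) = 2.3693; √ = 1.5393.
x_cross = 2·2.6·1.5393 = 8.00 m.

8 m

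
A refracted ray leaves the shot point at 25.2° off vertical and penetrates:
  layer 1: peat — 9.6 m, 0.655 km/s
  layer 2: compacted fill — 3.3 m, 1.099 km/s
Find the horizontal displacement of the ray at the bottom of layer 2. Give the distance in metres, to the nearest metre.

Apply Snell's law at each interface; in layer i the horizontal offset is hᵢ·tan θᵢ.
Layer 1: θ = 25.20°; offset = 9.6·tan 25.20° = 4.517 m.
Layer 2: sin θ = 1.099·sin 25.2°/0.655 = 0.7144, θ = 45.59°; offset = 3.3·tan 45.59° = 3.369 m.
Σ offsets = 7.887 m.

8 m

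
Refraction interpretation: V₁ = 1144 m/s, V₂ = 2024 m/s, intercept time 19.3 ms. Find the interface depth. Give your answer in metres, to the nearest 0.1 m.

13.4 m

h = tᵢ·V₁·V₂ / (2·√(V₂²−V₁²)).
√(V₂²−V₁²) = √(2024² − 1144²) = 1669.7 m/s.
h = 0.0193 s × 1144 × 2024 / (2 × 1669.7) = 13.38 m.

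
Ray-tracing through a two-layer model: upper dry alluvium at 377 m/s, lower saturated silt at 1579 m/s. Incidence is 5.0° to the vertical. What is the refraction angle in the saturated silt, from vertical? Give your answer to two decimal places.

21.41°

sin θ₁/V₁ = sin θ₂/V₂ ⇒ sin θ₂ = 1579·sin 5.0°/377 = 1579·0.0872/377 = 0.3650.
θ₂ = arcsin 0.3650 = 21.41° from the normal.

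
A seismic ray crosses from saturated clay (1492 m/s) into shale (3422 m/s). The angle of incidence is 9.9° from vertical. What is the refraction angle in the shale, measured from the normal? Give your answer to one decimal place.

23.2°

sin θ₁/V₁ = sin θ₂/V₂ ⇒ sin θ₂ = 3422·sin 9.9°/1492 = 3422·0.1719/1492 = 0.3943.
θ₂ = arcsin 0.3943 = 23.22° from the normal.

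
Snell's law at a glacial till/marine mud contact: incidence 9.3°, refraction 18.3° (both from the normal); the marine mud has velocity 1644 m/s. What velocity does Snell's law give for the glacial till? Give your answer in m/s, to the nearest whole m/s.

sin 9.3° = 0.1616; sin 18.3° = 0.3140.
V₁ = V₂·(sin θ₁/sin θ₂) = 1644·(0.1616/0.3140) = 846.12 m/s.

846 m/s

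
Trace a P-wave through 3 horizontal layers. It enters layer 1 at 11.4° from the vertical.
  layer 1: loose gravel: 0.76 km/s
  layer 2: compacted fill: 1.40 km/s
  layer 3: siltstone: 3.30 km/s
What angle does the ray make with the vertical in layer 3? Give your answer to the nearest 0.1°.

59.1°

Ray parameter p = sin 11.4° / 0.76 = 2.6008e-01 s/km.
sin θ_3 = p·V_3 = 2.6008e-01 × 3.30 = 0.8582.
θ_3 = 59.12° from the vertical.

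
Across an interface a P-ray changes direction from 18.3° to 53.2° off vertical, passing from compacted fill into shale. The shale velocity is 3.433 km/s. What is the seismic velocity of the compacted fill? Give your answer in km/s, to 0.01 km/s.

1.35 km/s

sin 18.3° = 0.3140; sin 53.2° = 0.8007.
V₁ = V₂·(sin θ₁/sin θ₂) = 3.433·(0.3140/0.8007) = 1.35 km/s.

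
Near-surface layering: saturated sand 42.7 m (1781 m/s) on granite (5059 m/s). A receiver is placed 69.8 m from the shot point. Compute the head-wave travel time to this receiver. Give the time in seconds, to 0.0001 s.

θ_c = arcsin(V₁/V₂) = arcsin(1781/5059) = 20.61°, cos θ_c = 0.9360.
Intercept time tᵢ = 2h cos θ_c / V₁ = 2·42.7·0.9360/1781 = 0.04488 s.
t = x/V₂ + tᵢ = 69.8/5059 + 0.04488 = 0.05868 s.

0.0587 s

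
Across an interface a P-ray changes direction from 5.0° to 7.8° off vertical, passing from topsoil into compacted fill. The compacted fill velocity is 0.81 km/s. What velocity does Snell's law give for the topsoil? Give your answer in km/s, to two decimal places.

sin 5.0° = 0.0872; sin 7.8° = 0.1357.
V₁ = V₂·(sin θ₁/sin θ₂) = 0.81·(0.0872/0.1357) = 0.52 km/s.

0.52 km/s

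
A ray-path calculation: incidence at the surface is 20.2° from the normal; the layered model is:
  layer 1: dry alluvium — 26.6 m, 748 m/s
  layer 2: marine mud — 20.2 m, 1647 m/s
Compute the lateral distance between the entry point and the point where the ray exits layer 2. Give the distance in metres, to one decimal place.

33.4 m

Ray parameter p = sin 20.2° / 748 m/s = 4.6163e-04 s/m.
Layer 1: θ = 20.20°; offset = 26.6·tan 20.20° = 9.787 m.
Layer 2: sin θ = p·1647 = 0.7603 → θ = 49.49°; offset = 20.2·tan 49.49° = 23.644 m.
Summing the layer offsets gives 33.430 m.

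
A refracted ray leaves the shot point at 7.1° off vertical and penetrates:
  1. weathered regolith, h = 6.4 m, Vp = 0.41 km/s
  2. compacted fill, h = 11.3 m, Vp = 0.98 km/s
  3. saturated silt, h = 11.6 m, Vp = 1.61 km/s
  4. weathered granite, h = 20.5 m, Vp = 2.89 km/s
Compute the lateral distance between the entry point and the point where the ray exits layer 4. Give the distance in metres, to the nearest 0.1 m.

Apply Snell's law at each interface; in layer i the horizontal offset is hᵢ·tan θᵢ.
Layer 1: θ = 7.10°; offset = 6.4·tan 7.10° = 0.797 m.
Layer 2: sin θ = 0.98·sin 7.1°/0.41 = 0.2954, θ = 17.18°; offset = 11.3·tan 17.18° = 3.494 m.
Layer 3: sin θ = 1.61·sin 7.1°/0.41 = 0.4854, θ = 29.04°; offset = 11.6·tan 29.04° = 6.440 m.
Layer 4: sin θ = 2.89·sin 7.1°/0.41 = 0.8712, θ = 60.60°; offset = 20.5·tan 60.60° = 36.386 m.
Σ offsets = 47.117 m.

47.1 m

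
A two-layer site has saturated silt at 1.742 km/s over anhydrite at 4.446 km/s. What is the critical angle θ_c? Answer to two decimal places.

23.07°

Critical incidence: sin θ_c = V₁/V₂ = 1.742/4.446 = 0.3918.
θ_c = arcsin 0.3918 = 23.07°.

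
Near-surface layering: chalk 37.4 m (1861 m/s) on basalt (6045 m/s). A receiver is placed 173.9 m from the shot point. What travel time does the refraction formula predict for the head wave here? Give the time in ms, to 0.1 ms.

θ_c = arcsin(V₁/V₂) = arcsin(1861/6045) = 17.93°, cos θ_c = 0.9514.
Intercept time tᵢ = 2h cos θ_c / V₁ = 2·37.4·0.9514/1861 = 0.03824 s.
t = x/V₂ + tᵢ = 173.9/6045 + 0.03824 = 0.06701 s.

67.0 ms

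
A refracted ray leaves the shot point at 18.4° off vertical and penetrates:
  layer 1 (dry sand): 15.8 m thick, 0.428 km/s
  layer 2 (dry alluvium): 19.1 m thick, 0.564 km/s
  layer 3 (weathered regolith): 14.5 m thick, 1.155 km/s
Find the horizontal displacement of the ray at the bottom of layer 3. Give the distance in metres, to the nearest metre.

38 m

Apply Snell's law at each interface; in layer i the horizontal offset is hᵢ·tan θᵢ.
Layer 1: θ = 18.40°; offset = 15.8·tan 18.40° = 5.256 m.
Layer 2: sin θ = 0.564·sin 18.4°/0.428 = 0.4159, θ = 24.58°; offset = 19.1·tan 24.58° = 8.736 m.
Layer 3: sin θ = 1.155·sin 18.4°/0.428 = 0.8518, θ = 58.41°; offset = 14.5·tan 58.41° = 23.578 m.
Total horizontal offset = 37.570 m.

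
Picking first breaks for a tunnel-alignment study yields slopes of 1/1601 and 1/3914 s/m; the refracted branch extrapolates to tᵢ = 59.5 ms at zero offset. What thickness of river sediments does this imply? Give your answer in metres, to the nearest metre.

52 m

h = tᵢ·V₁·V₂ / (2·√(V₂²−V₁²)).
√(V₂²−V₁²) = √(3914² − 1601²) = 3571.6 m/s.
h = 0.0595 s × 1601 × 3914 / (2 × 3571.6) = 52.20 m.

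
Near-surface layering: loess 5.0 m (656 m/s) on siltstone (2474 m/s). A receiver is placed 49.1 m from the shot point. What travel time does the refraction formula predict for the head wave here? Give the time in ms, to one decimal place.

34.5 ms

θ_c = arcsin(V₁/V₂) = arcsin(656/2474) = 15.38°, cos θ_c = 0.9642.
Intercept time tᵢ = 2h cos θ_c / V₁ = 2·5.0·0.9642/656 = 0.01470 s.
t = x/V₂ + tᵢ = 49.1/2474 + 0.01470 = 0.03454 s.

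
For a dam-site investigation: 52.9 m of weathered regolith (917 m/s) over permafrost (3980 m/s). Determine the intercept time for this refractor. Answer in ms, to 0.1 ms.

tᵢ = 2h·√(V₂²−V₁²)/(V₁V₂).
√(V₂²−V₁²) = √(3980²−917²) = 3872.9 m/s.
tᵢ = 2·52.9·3872.9/(917·3980) = 0.11227 s.

112.3 ms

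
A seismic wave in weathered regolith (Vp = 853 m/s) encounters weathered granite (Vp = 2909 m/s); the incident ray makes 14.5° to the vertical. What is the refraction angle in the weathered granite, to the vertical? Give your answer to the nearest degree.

59°

sin θ₁/V₁ = sin θ₂/V₂ ⇒ sin θ₂ = 2909·sin 14.5°/853 = 2909·0.2504/853 = 0.8539.
θ₂ = arcsin 0.8539 = 58.64° from the normal.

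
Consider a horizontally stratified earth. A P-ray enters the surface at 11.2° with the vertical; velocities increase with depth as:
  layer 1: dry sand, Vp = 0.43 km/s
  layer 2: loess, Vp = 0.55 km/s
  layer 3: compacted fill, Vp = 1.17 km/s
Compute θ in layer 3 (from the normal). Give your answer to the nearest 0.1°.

Ray parameter p = sin 11.2° / 0.43 = 4.5171e-01 s/km.
sin θ_3 = p·V_3 = 4.5171e-01 × 1.17 = 0.5285.
θ_3 = arcsin 0.5285 = 31.90°.

31.9°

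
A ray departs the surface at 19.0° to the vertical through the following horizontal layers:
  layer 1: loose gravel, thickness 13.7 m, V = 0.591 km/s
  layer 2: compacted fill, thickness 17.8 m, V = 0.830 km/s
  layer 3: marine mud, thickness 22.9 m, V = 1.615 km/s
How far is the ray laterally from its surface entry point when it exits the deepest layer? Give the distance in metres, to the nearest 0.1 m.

p = sin θ₁/V₁ = sin 19.0°/0.591 = 5.5088e-01 s/km is conserved through the stack.
Layer 1: θ = 19.00°; offset = 13.7·tan 19.00° = 4.717 m.
Layer 2: sin θ = p·0.830 = 0.4572 → θ = 27.21°; offset = 17.8·tan 27.21° = 9.151 m.
Layer 3: sin θ = p·1.615 = 0.8897 → θ = 62.83°; offset = 22.9·tan 62.83° = 44.619 m.
Total horizontal offset = 58.487 m.

58.5 m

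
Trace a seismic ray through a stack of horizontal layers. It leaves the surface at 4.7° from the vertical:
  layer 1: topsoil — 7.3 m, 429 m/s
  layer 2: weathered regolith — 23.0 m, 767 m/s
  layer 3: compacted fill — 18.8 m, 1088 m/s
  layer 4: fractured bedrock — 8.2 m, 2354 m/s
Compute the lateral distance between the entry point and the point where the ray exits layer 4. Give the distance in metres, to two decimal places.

12.13 m

Apply Snell's law at each interface; in layer i the horizontal offset is hᵢ·tan θᵢ.
Layer 1: θ = 4.70°; offset = 7.3·tan 4.70° = 0.6002 m.
Layer 2: sin θ = 767·sin 4.7°/429 = 0.1465, θ = 8.42°; offset = 23.0·tan 8.42° = 3.4062 m.
Layer 3: sin θ = 1088·sin 4.7°/429 = 0.2078, θ = 11.99°; offset = 18.8·tan 11.99° = 3.9940 m.
Layer 4: sin θ = 2354·sin 4.7°/429 = 0.4496, θ = 26.72°; offset = 8.2·tan 26.72° = 4.1275 m.
Total horizontal offset = 12.1278 m.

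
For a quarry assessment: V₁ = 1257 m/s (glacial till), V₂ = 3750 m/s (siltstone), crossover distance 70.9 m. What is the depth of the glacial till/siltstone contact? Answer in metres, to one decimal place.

x_cross = 2h·√((V₂+V₁)/(V₂−V₁)) → h = x_cross / (2·√((V₂+V₁)/(V₂−V₁))).
√((V₂+V₁)/(V₂−V₁)) = √((3750+1257)/(3750−1257)) = 1.4172.
h = 70.9 / (2·1.4172) = 25.01 m.

25.0 m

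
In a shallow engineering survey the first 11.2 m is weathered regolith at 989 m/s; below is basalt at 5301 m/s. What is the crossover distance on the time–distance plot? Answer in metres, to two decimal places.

x_cross = 2h·√((V₂+V₁)/(V₂−V₁)).
(V₂+V₁)/(V₂−V₁) = (5301+989)/(5301−989) = 1.4587; √ = 1.2078.
x_cross = 2·11.2·1.2078 = 27.05 m.

27.05 m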